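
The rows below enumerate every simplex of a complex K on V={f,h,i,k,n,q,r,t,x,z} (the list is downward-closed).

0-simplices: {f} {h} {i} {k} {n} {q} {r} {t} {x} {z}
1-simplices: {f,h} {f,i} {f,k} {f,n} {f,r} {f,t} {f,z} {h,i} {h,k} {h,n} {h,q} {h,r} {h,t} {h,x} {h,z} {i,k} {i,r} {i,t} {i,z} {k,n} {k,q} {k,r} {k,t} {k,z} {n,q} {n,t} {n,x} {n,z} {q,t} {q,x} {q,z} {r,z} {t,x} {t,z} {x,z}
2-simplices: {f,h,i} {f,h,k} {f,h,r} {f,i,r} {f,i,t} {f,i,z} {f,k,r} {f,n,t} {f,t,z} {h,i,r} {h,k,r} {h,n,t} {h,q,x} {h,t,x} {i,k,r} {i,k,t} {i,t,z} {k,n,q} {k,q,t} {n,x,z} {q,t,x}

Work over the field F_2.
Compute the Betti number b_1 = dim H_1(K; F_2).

b_1=8

n_0=10 n_1=35 n_2=21  [Z2]
∂1: piv[fh,fi,fk,fn,fr,ft,fz,hq,hx] rk=9  ker:hi,hk,hn,hr,ht,hz,ik,ir,it,iz,kn,kq,kr,kt,kz,nq,nt,nx,nz,qt,qx,qz,rz,tx,tz,xz
∂2: piv[fhi,fhk,fhr,fir,fit,fiz,fkr,fnt,ftz,hnt,hqx,htx,ikr,ikt,knq,kqt,nxz,qtx] rk=18  ker:hir,hkr,itz
b_1=(35−9)−18=8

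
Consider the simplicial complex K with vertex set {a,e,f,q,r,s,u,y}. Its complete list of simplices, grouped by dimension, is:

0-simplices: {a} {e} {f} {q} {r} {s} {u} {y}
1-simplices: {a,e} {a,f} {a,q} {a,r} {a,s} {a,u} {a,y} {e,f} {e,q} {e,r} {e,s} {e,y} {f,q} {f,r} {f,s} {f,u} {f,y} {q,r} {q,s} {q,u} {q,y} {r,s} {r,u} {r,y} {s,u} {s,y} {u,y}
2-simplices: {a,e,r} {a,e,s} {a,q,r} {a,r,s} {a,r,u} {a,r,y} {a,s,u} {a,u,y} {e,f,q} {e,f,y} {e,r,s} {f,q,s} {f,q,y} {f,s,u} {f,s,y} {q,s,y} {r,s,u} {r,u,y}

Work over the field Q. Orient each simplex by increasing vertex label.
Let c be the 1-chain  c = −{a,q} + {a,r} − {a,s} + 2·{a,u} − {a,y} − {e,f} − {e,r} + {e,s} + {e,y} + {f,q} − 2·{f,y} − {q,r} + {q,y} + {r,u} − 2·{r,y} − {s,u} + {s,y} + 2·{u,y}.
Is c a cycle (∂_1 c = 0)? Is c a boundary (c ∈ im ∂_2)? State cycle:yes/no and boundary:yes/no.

cycle:yes boundary:no

n_0=8 n_1=27 n_2=18  [Q]
∂1: piv[ae,af,aq,ar,as,au,ay] rk=7  ker:ef,eq,er,es,ey,fq,fr,fs,fu,fy,qr,qs,qu,qy,rs,ru,ry,su,sy,uy
∂2: piv[aer,aes,aqr,ars,aru,ary,asu,auy,efq,efy,fqs,fqy,fsu,fsy] rk=14  ker:ers,qsy,rsu,ruy
∂1c = 0
c vs im∂2: residual ≠ 0 ⇒ not boundary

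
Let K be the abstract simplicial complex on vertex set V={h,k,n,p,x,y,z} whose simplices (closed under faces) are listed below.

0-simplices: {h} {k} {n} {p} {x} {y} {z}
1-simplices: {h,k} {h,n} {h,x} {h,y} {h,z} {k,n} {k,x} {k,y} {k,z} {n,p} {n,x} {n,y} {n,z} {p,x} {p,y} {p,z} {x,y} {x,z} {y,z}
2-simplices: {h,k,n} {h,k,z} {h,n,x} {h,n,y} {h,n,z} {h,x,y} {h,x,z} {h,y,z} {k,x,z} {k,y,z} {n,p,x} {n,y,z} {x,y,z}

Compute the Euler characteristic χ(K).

χ(K)=1

n_0=7 n_1=19 n_2=13
χ=+7−19+13=1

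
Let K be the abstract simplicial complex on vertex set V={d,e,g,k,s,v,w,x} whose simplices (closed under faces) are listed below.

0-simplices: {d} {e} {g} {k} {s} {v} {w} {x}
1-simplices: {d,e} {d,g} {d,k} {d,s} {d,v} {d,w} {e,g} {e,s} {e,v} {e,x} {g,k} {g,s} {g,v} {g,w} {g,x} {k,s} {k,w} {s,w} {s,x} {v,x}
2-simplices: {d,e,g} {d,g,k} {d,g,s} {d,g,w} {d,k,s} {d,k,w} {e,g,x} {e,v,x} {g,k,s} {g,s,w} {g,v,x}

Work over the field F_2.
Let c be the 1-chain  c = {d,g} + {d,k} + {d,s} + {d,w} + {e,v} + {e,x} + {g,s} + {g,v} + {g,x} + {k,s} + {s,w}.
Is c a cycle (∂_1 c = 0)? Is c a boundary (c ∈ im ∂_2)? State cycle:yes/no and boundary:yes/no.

n_0=8 n_1=20 n_2=11  [Z2]
∂1: piv[de,dg,dk,ds,dv,dw,ex] rk=7  ker:eg,es,ev,gk,gs,gv,gw,gx,ks,kw,sw,sx,vx
∂2: piv[deg,dgk,dgs,dgw,dks,dkw,egx,evx,gsw,gvx] rk=10  ker:gks
∂1c = 0
c vs im∂2: reduces to 0 ⇒ boundary

cycle:yes boundary:yes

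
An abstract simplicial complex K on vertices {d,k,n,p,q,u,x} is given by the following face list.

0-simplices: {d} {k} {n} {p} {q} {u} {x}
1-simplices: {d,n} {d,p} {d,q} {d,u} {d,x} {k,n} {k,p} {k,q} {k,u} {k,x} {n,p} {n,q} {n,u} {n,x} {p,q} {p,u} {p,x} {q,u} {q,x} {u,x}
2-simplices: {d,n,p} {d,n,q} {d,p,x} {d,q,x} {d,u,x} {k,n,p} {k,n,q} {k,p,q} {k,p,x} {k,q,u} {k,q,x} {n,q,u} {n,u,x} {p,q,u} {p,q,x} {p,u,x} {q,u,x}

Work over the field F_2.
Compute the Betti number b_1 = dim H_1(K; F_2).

n_0=7 n_1=20 n_2=17  [Z2]
∂1: piv[dn,dp,dq,du,dx,kn] rk=6  ker:kp,kq,ku,kx,np,nq,nu,nx,pq,pu,px,qu,qx,ux
∂2: piv[dnp,dnq,dpx,dqx,dux,knp,knq,kpq,kpx,kqu,nqu,nux,pqu,pux] rk=14  ker:kqx,pqx,qux
b_1=(20−6)−14=0

b_1=0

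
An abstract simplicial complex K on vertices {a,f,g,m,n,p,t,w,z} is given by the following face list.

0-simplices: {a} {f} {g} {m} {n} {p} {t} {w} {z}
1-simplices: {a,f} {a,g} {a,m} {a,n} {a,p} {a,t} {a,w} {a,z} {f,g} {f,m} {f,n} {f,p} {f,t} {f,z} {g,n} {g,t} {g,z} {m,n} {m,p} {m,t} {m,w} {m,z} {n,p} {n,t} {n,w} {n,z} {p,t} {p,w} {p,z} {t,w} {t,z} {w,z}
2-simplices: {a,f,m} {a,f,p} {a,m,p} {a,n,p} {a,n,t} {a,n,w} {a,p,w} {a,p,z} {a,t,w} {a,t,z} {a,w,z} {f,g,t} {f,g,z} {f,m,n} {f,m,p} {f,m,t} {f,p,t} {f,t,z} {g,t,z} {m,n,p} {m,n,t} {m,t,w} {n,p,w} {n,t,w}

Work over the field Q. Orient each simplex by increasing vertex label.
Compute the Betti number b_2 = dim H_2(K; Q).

b_2=4

n_0=9 n_1=32 n_2=24  [Q]
∂1: piv[af,ag,am,an,ap,at,aw,az] rk=8  ker:fg,fm,fn,fp,ft,fz,gn,gt,gz,mn,mp,mt,mw,mz,np,nt,nw,nz,pt,pw,pz,tw,tz,wz
∂2: piv[afm,afp,amp,anp,ant,anw,apw,apz,atw,atz,awz,fgt,fgz,fmn,fmt,fpt,ftz,mnp,mnt,mtw] rk=20  ker:fmp,gtz,npw,ntw
b_2=(24−20)−0=4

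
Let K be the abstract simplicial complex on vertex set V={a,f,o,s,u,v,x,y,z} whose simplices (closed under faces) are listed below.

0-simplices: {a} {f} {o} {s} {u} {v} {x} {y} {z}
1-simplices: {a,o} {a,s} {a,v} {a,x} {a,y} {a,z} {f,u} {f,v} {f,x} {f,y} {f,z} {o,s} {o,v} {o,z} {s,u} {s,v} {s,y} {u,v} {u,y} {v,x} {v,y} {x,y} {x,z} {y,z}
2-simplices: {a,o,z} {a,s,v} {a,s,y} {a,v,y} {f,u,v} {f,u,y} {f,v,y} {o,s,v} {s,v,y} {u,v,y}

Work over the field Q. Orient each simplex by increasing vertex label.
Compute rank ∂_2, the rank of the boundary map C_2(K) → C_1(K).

n_0=9 n_1=24 n_2=10  [Q]
∂1: piv[ao,as,av,ax,ay,az,fu,fv] rk=8  ker:fx,fy,fz,os,ov,oz,su,sv,sy,uv,uy,vx,vy,xy,xz,yz
∂2: piv[aoz,asv,asy,avy,fuv,fuy,fvy,osv] rk=8  ker:svy,uvy
rk∂_2=8

rank∂_2=8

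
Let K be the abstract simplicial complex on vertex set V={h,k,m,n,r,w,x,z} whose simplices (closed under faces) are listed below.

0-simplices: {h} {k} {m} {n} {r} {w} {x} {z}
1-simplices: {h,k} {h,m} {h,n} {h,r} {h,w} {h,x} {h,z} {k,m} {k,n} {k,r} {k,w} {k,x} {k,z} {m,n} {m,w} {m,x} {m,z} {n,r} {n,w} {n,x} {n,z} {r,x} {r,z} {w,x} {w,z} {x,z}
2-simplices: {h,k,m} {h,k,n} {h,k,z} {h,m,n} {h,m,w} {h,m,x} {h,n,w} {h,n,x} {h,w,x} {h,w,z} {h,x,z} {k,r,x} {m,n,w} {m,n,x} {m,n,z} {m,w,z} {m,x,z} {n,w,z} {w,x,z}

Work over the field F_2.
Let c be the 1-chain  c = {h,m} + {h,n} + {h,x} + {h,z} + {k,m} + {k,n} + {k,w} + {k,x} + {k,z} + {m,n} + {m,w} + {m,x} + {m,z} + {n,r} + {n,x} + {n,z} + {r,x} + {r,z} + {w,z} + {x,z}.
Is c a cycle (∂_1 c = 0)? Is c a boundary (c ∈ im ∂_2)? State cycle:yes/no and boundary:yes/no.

n_0=8 n_1=26 n_2=19  [Z2]
∂1: piv[hk,hm,hn,hr,hw,hx,hz] rk=7  ker:km,kn,kr,kw,kx,kz,mn,mw,mx,mz,nr,nw,nx,nz,rx,rz,wx,wz,xz
∂2: piv[hkm,hkn,hkz,hmn,hmw,hmx,hnw,hnx,hwx,hwz,hxz,krx,mnz,mwz] rk=14  ker:mnw,mnx,mxz,nwz,wxz
∂1c = {k} + {r} + {w} + {z}

cycle:no boundary:no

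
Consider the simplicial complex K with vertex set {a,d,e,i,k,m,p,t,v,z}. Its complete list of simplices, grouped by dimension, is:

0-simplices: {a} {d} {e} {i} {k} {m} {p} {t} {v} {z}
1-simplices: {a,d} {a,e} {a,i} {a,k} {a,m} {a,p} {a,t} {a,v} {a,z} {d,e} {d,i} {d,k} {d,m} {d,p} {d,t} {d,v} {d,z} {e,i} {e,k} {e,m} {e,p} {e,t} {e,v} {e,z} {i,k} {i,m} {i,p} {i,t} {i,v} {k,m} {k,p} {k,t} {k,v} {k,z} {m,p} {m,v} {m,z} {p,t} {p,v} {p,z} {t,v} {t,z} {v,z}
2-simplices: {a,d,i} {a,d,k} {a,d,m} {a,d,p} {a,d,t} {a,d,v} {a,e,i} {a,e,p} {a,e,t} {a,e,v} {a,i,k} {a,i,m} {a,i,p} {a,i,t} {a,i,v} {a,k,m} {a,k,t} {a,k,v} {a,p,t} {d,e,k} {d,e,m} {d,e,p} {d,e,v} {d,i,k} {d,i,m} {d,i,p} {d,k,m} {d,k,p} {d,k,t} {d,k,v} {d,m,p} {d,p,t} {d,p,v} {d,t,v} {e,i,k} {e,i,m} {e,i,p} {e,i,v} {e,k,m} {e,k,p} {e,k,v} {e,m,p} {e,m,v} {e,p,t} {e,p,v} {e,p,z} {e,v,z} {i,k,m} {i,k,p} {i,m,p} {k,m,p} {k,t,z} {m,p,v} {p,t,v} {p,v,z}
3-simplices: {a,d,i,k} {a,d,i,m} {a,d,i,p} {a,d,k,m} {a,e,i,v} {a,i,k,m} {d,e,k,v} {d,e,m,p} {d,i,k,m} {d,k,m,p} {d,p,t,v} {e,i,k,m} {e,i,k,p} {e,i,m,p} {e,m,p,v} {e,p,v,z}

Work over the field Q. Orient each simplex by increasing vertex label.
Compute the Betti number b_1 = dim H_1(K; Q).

n_0=10 n_1=43 n_2=55 n_3=16  [Q]
∂1: piv[ad,ae,ai,ak,am,ap,at,av,az] rk=9  ker:de,di,dk,dm,dp,dt,dv,dz,ei,ek,em,ep,et,ev,ez,ik,im,ip,it,iv,km,kp,kt,kv,kz,mp,mv,mz,pt,pv,pz,tv,tz,vz
∂2: piv[adi,adk,adm,adp,adt,adv,aei,aep,aet,aev,aik,aim,aip,ait,aiv,akm,akt,akv,apt,dek,dem,dep,dkp,dmp,dpv,dtv,emv,epz,evz,ktz] rk=30  ker:dev,dik,dim,dip,dkm,dkt,dkv,dpt,eik,eim,eip,eiv,ekm,ekp,ekv,emp,ept,epv,ikm,ikp,imp,kmp,mpv,ptv,pvz
∂3: piv[adik,adim,adip,adkm,aeiv,aikm,dekv,demp,dkmp,dptv,eikm,eikp,eimp,empv,epvz] rk=15  ker:dikm
b_1=(43−9)−30=4

b_1=4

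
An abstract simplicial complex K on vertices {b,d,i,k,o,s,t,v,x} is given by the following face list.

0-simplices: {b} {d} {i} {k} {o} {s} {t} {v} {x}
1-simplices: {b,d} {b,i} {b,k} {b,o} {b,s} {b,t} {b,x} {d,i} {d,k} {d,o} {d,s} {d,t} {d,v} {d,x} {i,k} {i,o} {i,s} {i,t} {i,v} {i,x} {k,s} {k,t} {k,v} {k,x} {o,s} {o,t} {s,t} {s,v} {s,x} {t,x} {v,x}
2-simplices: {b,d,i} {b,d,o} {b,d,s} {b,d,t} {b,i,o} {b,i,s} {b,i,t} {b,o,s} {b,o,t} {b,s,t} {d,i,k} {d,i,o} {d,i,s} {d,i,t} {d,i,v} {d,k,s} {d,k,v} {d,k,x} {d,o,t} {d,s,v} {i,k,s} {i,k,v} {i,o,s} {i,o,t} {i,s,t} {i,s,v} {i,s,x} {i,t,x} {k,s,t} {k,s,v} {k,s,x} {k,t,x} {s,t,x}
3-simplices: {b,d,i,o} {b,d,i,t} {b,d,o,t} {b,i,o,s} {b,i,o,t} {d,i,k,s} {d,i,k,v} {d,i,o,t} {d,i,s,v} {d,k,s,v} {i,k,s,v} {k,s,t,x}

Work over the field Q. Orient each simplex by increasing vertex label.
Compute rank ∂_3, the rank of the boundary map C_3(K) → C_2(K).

rank∂_3=10

n_0=9 n_1=31 n_2=33 n_3=12  [Q]
∂1: piv[bd,bi,bk,bo,bs,bt,bx,dv] rk=8  ker:di,dk,do,ds,dt,dx,ik,io,is,it,iv,ix,ks,kt,kv,kx,os,ot,st,sv,sx,tx,vx
∂2: piv[bdi,bdo,bds,bdt,bio,bis,bit,bos,bot,bst,dik,div,dks,dkv,dkx,dsv,isx,itx,kst,ksx] rk=20  ker:dio,dis,dit,dot,iks,ikv,ios,iot,ist,isv,ksv,ktx,stx
∂3: piv[bdio,bdit,bdot,bios,biot,diks,dikv,disv,dksv,kstx] rk=10  ker:diot,iksv
rk∂_3=10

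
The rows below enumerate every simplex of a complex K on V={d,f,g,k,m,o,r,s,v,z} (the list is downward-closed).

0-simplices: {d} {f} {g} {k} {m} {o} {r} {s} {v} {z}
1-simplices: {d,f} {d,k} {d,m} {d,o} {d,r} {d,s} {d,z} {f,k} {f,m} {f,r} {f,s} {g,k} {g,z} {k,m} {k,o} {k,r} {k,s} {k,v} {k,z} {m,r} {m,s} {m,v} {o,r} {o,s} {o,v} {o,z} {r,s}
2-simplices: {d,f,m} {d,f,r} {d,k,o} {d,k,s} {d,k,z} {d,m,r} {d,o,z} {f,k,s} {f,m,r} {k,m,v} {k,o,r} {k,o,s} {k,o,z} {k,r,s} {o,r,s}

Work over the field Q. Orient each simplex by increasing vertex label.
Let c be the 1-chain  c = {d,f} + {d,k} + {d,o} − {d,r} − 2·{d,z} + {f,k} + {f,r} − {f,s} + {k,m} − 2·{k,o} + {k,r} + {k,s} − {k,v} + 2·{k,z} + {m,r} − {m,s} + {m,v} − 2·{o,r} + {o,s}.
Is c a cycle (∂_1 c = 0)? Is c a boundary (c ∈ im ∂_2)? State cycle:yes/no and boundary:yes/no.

n_0=10 n_1=27 n_2=15  [Q]
∂1: piv[df,dk,dm,do,dr,ds,dz,gk,kv] rk=9  ker:fk,fm,fr,fs,gz,km,ko,kr,ks,kz,mr,ms,mv,or,os,ov,oz,rs
∂2: piv[dfm,dfr,dko,dks,dkz,dmr,doz,fks,kmv,kor,kos,krs] rk=12  ker:fmr,koz,ors
∂1c = 0
c vs im∂2: residual ≠ 0 ⇒ not boundary

cycle:yes boundary:no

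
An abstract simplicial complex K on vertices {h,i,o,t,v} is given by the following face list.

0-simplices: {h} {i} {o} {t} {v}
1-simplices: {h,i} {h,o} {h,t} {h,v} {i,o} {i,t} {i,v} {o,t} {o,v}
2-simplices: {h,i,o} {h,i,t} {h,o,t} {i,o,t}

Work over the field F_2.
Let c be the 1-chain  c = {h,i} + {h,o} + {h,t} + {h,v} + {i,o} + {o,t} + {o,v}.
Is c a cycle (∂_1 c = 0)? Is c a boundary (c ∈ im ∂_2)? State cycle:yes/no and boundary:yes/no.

n_0=5 n_1=9 n_2=4  [Z2]
∂1: piv[hi,ho,ht,hv] rk=4  ker:io,it,iv,ot,ov
∂2: piv[hio,hit,hot] rk=3  ker:iot
∂1c = 0
c vs im∂2: residual ≠ 0 ⇒ not boundary

cycle:yes boundary:no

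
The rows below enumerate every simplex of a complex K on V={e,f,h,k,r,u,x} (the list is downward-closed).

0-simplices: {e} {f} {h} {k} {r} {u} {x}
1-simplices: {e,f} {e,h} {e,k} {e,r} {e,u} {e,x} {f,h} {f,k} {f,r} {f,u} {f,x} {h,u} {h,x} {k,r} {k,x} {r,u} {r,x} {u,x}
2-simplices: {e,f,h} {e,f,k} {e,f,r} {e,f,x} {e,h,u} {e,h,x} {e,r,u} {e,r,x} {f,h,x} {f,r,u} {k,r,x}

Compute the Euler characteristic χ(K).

χ(K)=0

n_0=7 n_1=18 n_2=11
χ=+7−18+11=0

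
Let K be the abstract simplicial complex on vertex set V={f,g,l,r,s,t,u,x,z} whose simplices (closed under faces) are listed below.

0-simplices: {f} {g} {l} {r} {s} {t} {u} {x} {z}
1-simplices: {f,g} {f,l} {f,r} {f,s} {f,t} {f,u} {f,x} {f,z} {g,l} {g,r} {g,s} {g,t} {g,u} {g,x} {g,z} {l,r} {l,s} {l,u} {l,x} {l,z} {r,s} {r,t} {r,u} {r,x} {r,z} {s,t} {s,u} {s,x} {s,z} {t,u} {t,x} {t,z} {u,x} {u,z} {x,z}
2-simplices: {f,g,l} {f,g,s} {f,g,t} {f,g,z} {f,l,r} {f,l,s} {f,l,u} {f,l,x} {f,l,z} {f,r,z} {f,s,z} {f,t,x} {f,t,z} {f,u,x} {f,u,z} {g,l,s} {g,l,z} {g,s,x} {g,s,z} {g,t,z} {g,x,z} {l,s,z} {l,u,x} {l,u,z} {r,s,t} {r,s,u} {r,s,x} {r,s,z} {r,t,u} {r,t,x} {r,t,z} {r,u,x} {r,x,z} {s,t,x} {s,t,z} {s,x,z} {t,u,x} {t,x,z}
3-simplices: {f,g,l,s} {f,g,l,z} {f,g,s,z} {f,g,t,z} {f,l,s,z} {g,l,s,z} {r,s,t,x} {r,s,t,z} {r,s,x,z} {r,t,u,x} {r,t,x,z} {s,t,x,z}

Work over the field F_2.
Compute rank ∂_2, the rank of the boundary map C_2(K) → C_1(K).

n_0=9 n_1=35 n_2=38 n_3=12  [Z2]
∂1: piv[fg,fl,fr,fs,ft,fu,fx,fz] rk=8  ker:gl,gr,gs,gt,gu,gx,gz,lr,ls,lu,lx,lz,rs,rt,ru,rx,rz,st,su,sx,sz,tu,tx,tz,ux,uz,xz
∂2: piv[fgl,fgs,fgt,fgz,flr,fls,flu,flx,flz,frz,fsz,ftx,ftz,fux,fuz,gsx,gxz,rst,rsu,rsx,rsz,rtu,rtx,rtz,rux] rk=25  ker:gls,glz,gsz,gtz,lsz,lux,luz,rxz,stx,stz,sxz,tux,txz
∂3: piv[fgls,fglz,fgsz,fgtz,flsz,rstx,rstz,rsxz,rtux,rtxz] rk=10  ker:glsz,stxz
rk∂_2=25

rank∂_2=25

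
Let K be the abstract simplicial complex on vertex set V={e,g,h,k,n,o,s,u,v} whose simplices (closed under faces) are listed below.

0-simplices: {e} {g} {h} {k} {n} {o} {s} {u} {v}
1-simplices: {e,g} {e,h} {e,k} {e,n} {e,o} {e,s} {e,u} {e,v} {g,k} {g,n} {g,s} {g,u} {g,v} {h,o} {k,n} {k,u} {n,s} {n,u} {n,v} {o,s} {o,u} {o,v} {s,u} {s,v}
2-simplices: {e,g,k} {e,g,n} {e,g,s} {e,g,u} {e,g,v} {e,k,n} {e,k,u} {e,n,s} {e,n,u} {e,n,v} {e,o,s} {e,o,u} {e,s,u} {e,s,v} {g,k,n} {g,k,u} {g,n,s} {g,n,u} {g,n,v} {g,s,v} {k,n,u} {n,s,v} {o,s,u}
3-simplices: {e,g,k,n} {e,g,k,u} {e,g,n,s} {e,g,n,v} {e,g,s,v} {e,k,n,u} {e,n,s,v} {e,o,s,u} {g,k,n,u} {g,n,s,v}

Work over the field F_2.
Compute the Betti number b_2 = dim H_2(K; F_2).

n_0=9 n_1=24 n_2=23 n_3=10  [Z2]
∂1: piv[eg,eh,ek,en,eo,es,eu,ev] rk=8  ker:gk,gn,gs,gu,gv,ho,kn,ku,ns,nu,nv,os,ou,ov,su,sv
∂2: piv[egk,egn,egs,egu,egv,ekn,eku,ens,enu,env,eos,eou,esu,esv] rk=14  ker:gkn,gku,gns,gnu,gnv,gsv,knu,nsv,osu
∂3: piv[egkn,egku,egns,egnv,egsv,eknu,ensv,eosu,gknu] rk=9  ker:gnsv
b_2=(23−14)−9=0

b_2=0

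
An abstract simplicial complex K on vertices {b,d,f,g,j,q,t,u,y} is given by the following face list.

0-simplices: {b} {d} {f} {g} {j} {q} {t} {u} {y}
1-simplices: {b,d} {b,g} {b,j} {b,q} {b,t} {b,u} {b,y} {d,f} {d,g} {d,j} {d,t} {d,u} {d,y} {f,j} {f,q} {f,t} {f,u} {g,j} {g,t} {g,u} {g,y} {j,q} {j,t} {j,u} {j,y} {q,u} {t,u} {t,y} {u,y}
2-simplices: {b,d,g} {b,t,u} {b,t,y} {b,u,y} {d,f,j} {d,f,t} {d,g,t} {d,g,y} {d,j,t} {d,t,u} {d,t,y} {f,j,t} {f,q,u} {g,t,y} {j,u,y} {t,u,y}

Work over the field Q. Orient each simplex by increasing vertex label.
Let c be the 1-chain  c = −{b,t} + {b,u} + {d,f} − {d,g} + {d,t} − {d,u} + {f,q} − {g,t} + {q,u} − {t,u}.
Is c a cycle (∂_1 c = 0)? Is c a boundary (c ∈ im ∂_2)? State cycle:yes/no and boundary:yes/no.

n_0=9 n_1=29 n_2=16  [Q]
∂1: piv[bd,bg,bj,bq,bt,bu,by,df] rk=8  ker:dg,dj,dt,du,dy,fj,fq,ft,fu,gj,gt,gu,gy,jq,jt,ju,jy,qu,tu,ty,uy
∂2: piv[bdg,btu,bty,buy,dfj,dft,dgt,dgy,djt,dtu,dty,fqu,juy] rk=13  ker:fjt,gty,tuy
∂1c = 0
c vs im∂2: residual ≠ 0 ⇒ not boundary

cycle:yes boundary:no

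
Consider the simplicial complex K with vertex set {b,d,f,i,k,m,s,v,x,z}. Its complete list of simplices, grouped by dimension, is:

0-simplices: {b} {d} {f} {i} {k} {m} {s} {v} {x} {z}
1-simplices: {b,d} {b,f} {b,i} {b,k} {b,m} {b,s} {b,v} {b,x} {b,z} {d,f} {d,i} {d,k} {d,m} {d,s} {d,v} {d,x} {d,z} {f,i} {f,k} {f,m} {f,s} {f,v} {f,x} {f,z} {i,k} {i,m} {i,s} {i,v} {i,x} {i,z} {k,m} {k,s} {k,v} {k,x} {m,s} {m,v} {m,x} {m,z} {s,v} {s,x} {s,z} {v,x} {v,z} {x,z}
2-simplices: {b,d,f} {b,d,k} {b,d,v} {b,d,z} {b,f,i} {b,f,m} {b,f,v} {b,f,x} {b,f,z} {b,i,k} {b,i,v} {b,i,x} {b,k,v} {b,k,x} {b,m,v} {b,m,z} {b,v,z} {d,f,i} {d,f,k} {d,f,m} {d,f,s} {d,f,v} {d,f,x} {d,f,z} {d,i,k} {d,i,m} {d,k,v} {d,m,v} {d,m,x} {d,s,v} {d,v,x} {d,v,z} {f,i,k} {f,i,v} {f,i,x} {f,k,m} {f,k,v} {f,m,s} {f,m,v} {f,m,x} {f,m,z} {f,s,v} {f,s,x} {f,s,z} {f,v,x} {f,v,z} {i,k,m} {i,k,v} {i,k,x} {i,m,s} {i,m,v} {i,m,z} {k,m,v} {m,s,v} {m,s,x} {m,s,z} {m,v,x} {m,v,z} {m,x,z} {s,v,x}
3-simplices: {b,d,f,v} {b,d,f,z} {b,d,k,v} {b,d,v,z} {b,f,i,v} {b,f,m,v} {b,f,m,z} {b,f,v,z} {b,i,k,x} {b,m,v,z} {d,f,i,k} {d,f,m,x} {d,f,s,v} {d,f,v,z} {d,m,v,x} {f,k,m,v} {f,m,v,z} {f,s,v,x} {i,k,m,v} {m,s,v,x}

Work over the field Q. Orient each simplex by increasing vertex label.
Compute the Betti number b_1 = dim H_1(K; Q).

n_0=10 n_1=44 n_2=60 n_3=20  [Q]
∂1: piv[bd,bf,bi,bk,bm,bs,bv,bx,bz] rk=9  ker:df,di,dk,dm,ds,dv,dx,dz,fi,fk,fm,fs,fv,fx,fz,ik,im,is,iv,ix,iz,km,ks,kv,kx,ms,mv,mx,mz,sv,sx,sz,vx,vz,xz
∂2: piv[bdf,bdk,bdv,bdz,bfi,bfm,bfv,bfx,bfz,bik,biv,bix,bkv,bkx,bmv,bmz,bvz,dfi,dfk,dfm,dfs,dfx,dim,dmx,dsv,dvx,fkm,fms,fsx,fsz,ims,imz,mxz] rk=33  ker:dfv,dfz,dik,dkv,dmv,dvz,fik,fiv,fix,fkv,fmv,fmx,fmz,fsv,fvx,fvz,ikm,ikv,ikx,imv,kmv,msv,msx,msz,mvx,mvz,svx
∂3: piv[bdfv,bdfz,bdkv,bdvz,bfiv,bfmv,bfmz,bfvz,bikx,bmvz,dfik,dfmx,dfsv,dmvx,fkmv,fsvx,ikmv,msvx] rk=18  ker:dfvz,fmvz
b_1=(44−9)−33=2

b_1=2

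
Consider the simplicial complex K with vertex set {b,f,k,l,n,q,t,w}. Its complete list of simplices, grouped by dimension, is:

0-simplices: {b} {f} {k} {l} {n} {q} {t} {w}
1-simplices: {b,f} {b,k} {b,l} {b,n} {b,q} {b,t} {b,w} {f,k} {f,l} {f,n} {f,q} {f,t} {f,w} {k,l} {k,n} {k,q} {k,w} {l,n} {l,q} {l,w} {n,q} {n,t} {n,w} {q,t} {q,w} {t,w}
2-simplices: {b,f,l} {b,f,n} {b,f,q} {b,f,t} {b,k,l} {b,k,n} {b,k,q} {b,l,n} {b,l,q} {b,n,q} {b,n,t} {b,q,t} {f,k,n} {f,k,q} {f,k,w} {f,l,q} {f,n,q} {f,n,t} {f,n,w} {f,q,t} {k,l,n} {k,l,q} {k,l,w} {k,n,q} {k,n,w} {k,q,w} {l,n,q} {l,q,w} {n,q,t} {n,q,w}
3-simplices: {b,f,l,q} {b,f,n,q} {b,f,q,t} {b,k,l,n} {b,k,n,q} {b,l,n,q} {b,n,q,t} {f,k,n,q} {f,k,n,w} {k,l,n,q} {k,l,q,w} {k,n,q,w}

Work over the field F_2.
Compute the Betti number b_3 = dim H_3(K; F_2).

b_3=0

n_0=8 n_1=26 n_2=30 n_3=12  [Z2]
∂1: piv[bf,bk,bl,bn,bq,bt,bw] rk=7  ker:fk,fl,fn,fq,ft,fw,kl,kn,kq,kw,ln,lq,lw,nq,nt,nw,qt,qw,tw
∂2: piv[bfl,bfn,bfq,bft,bkl,bkn,bkq,bln,blq,bnq,bnt,bqt,fkn,fkw,fnw,klw,kqw] rk=17  ker:fkq,flq,fnq,fnt,fqt,kln,klq,knq,knw,lnq,lqw,nqt,nqw
∂3: piv[bflq,bfnq,bfqt,bkln,bknq,blnq,bnqt,fknq,fknw,klnq,klqw,knqw] rk=12
b_3=(12−12)−0=0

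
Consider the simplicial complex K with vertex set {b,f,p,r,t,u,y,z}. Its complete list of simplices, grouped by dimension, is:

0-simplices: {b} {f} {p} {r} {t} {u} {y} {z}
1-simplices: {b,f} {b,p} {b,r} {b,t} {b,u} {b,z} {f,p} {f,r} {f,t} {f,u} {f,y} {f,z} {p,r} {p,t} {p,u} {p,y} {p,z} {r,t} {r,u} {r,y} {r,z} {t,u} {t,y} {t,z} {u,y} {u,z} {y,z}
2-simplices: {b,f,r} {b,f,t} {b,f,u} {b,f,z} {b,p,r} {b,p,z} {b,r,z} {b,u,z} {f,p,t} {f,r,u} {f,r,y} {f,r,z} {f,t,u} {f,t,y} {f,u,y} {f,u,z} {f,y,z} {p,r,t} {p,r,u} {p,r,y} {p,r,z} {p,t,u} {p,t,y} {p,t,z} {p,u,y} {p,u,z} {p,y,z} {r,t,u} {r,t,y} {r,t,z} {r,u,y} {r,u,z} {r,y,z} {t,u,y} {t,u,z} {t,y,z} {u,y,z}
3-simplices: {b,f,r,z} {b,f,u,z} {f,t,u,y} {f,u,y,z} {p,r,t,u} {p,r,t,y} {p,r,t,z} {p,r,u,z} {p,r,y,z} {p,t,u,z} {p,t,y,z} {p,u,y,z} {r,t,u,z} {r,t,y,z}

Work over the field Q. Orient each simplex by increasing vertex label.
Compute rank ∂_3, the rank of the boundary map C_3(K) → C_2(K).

n_0=8 n_1=27 n_2=37 n_3=14  [Q]
∂1: piv[bf,bp,br,bt,bu,bz,fy] rk=7  ker:fp,fr,ft,fu,fz,pr,pt,pu,py,pz,rt,ru,ry,rz,tu,ty,tz,uy,uz,yz
∂2: piv[bfr,bft,bfu,bfz,bpr,bpz,brz,buz,fpt,fru,fry,ftu,fty,fuy,fyz,prt,pru,pry,ptu,ptz] rk=20  ker:frz,fuz,prz,pty,puy,puz,pyz,rtu,rty,rtz,ruy,ruz,ryz,tuy,tuz,tyz,uyz
∂3: piv[bfrz,bfuz,ftuy,fuyz,prtu,prty,prtz,pruz,pryz,ptuz,ptyz,puyz] rk=12  ker:rtuz,rtyz
rk∂_3=12

rank∂_3=12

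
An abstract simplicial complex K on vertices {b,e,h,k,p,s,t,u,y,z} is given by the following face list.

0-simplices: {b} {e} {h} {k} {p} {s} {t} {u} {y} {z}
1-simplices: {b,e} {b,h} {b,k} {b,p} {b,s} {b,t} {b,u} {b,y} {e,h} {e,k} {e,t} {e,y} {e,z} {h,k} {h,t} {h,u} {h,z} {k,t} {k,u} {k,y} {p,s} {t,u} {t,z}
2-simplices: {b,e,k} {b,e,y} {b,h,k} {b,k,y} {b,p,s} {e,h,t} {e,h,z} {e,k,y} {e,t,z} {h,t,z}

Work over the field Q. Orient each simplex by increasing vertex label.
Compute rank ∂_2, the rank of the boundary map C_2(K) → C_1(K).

n_0=10 n_1=23 n_2=10  [Q]
∂1: piv[be,bh,bk,bp,bs,bt,bu,by,ez] rk=9  ker:eh,ek,et,ey,hk,ht,hu,hz,kt,ku,ky,ps,tu,tz
∂2: piv[bek,bey,bhk,bky,bps,eht,ehz,etz] rk=8  ker:eky,htz
rk∂_2=8

rank∂_2=8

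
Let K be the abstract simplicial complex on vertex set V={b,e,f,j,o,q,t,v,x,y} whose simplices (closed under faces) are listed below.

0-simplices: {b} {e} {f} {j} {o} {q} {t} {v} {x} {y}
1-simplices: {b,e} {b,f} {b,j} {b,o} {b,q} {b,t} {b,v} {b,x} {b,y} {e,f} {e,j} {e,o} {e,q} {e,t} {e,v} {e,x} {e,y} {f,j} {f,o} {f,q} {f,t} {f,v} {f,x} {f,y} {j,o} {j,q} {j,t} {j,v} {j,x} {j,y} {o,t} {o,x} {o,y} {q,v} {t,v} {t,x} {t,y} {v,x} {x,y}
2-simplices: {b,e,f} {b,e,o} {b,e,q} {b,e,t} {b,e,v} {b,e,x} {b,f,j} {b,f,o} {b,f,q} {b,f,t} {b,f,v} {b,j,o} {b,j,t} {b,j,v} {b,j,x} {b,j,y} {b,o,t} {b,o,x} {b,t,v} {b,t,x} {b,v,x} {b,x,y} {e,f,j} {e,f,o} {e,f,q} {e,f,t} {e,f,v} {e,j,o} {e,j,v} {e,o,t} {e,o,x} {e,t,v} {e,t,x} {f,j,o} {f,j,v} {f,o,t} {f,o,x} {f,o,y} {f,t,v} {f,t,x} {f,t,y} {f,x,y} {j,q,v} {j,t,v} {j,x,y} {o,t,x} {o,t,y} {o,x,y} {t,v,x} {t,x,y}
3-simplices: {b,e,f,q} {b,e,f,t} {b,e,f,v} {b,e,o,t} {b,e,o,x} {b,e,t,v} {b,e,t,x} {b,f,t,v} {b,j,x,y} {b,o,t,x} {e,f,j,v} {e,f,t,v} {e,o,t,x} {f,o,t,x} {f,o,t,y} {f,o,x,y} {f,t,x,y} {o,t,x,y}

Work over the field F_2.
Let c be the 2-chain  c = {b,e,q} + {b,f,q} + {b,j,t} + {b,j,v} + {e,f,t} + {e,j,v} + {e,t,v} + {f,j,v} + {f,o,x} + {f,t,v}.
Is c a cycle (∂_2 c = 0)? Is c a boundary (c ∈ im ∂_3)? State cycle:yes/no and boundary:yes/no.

n_0=10 n_1=39 n_2=50 n_3=18  [Z2]
∂1: piv[be,bf,bj,bo,bq,bt,bv,bx,by] rk=9  ker:ef,ej,eo,eq,et,ev,ex,ey,fj,fo,fq,ft,fv,fx,fy,jo,jq,jt,jv,jx,jy,ot,ox,oy,qv,tv,tx,ty,vx,xy
∂2: piv[bef,beo,beq,bet,bev,bex,bfj,bfo,bfq,bft,bfv,bjo,bjt,bjv,bjx,bjy,bot,box,btv,btx,bvx,bxy,efj,fox,foy,fty,fxy,jqv] rk=28  ker:efo,efq,eft,efv,ejo,ejv,eot,eox,etv,etx,fjo,fjv,fot,ftv,ftx,jtv,jxy,otx,oty,oxy,tvx,txy
∂3: piv[befq,beft,befv,beot,beox,betv,betx,bftv,bjxy,botx,efjv,fotx,foty,foxy,ftxy] rk=15  ker:eftv,eotx,otxy
∂2c = {b,e} + {b,f} + {b,t} + {b,v} + {e,f} + {e,j} + {e,q} + {f,j} + {f,o} + {f,q} + {f,x} + {j,t} + {j,v} + {o,x}

cycle:no boundary:no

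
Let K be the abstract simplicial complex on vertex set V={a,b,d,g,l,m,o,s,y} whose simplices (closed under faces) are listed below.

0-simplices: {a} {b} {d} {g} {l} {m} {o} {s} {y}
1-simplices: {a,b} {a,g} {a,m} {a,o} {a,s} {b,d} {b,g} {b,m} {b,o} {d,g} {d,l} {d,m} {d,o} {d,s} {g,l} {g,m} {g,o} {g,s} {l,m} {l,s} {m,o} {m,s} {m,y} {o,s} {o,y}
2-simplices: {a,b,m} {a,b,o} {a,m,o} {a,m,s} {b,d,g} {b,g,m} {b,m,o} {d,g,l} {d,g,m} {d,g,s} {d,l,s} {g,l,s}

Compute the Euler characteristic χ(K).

n_0=9 n_1=25 n_2=12
χ=+9−25+12=-4

χ(K)=-4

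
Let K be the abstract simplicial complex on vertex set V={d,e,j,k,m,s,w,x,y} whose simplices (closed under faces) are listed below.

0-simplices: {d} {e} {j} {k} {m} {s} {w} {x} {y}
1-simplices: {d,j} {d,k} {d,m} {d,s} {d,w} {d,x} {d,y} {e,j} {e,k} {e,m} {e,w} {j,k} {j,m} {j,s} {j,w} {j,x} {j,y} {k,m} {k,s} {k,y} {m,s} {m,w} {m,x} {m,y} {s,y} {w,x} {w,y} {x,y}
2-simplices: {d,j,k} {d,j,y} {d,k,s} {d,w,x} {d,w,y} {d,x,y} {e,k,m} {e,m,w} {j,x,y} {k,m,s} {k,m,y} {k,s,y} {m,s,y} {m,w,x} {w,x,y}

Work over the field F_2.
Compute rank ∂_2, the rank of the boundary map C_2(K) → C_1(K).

rank∂_2=13

n_0=9 n_1=28 n_2=15  [Z2]
∂1: piv[dj,dk,dm,ds,dw,dx,dy,ej] rk=8  ker:ek,em,ew,jk,jm,js,jw,jx,jy,km,ks,ky,ms,mw,mx,my,sy,wx,wy,xy
∂2: piv[djk,djy,dks,dwx,dwy,dxy,ekm,emw,jxy,kms,kmy,ksy,mwx] rk=13  ker:msy,wxy
rk∂_2=13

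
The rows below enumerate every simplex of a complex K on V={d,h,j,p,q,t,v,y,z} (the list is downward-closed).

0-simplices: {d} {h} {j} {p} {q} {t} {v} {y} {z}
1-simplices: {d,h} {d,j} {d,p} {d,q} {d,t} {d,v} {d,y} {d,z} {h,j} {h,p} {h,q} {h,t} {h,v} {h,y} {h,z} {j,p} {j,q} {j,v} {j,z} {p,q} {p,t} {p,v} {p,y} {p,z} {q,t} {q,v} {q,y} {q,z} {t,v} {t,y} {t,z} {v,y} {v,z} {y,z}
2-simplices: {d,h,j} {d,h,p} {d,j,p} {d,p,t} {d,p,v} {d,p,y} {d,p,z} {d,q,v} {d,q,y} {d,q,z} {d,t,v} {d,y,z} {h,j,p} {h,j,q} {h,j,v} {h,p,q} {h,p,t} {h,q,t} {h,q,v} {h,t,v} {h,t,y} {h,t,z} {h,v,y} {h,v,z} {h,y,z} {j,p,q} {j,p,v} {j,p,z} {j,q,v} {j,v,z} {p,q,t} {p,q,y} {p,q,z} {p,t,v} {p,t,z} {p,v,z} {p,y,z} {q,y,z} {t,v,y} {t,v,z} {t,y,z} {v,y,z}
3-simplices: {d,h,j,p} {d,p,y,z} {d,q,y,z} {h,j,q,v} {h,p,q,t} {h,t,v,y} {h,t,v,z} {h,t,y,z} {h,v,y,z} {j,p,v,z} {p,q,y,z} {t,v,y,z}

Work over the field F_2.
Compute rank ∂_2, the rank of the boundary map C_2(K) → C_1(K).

rank∂_2=26

n_0=9 n_1=34 n_2=42 n_3=12  [Z2]
∂1: piv[dh,dj,dp,dq,dt,dv,dy,dz] rk=8  ker:hj,hp,hq,ht,hv,hy,hz,jp,jq,jv,jz,pq,pt,pv,py,pz,qt,qv,qy,qz,tv,ty,tz,vy,vz,yz
∂2: piv[dhj,dhp,djp,dpt,dpv,dpy,dpz,dqv,dqy,dqz,dtv,dyz,hjq,hjv,hpq,hpt,hqt,hqv,htv,hty,htz,hvy,hvz,hyz,jpz,jvz] rk=26  ker:hjp,jpq,jpv,jqv,pqt,pqy,pqz,ptv,ptz,pvz,pyz,qyz,tvy,tvz,tyz,vyz
∂3: piv[dhjp,dpyz,dqyz,hjqv,hpqt,htvy,htvz,htyz,hvyz,jpvz,pqyz] rk=11  ker:tvyz
rk∂_2=26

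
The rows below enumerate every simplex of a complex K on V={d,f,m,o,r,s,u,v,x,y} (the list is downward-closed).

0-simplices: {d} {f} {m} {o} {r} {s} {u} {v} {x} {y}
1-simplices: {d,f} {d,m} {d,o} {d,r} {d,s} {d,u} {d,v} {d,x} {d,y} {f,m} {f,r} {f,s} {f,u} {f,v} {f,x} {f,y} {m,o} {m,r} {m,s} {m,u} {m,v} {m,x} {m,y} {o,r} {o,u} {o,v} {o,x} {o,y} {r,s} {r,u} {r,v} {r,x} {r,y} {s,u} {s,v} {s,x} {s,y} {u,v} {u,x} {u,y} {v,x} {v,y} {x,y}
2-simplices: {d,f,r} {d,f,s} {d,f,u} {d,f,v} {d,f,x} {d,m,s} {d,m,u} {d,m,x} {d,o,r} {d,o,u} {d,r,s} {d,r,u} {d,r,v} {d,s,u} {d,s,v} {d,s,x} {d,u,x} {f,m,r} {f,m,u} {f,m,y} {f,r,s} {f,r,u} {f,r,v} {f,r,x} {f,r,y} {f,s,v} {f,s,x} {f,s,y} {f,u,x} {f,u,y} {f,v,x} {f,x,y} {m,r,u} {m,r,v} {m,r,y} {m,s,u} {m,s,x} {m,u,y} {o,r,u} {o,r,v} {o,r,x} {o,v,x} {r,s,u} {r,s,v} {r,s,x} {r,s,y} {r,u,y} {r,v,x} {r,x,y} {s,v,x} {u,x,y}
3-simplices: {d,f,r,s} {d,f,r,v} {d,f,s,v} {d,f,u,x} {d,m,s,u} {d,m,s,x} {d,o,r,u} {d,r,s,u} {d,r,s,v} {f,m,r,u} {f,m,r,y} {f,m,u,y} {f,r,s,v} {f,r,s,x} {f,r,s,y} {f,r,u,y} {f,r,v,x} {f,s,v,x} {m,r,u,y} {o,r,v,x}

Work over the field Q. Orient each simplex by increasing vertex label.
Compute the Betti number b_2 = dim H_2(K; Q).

b_2=4

n_0=10 n_1=43 n_2=51 n_3=20  [Q]
∂1: piv[df,dm,do,dr,ds,du,dv,dx,dy] rk=9  ker:fm,fr,fs,fu,fv,fx,fy,mo,mr,ms,mu,mv,mx,my,or,ou,ov,ox,oy,rs,ru,rv,rx,ry,su,sv,sx,sy,uv,ux,uy,vx,vy,xy
∂2: piv[dfr,dfs,dfu,dfv,dfx,dms,dmu,dmx,dor,dou,drs,dru,drv,dsu,dsv,dsx,dux,fmr,fmu,fmy,frx,fry,fsy,fuy,fvx,fxy,mrv,orv,orx] rk=29  ker:frs,fru,frv,fsv,fsx,fux,mru,mry,msu,msx,muy,oru,ovx,rsu,rsv,rsx,rsy,ruy,rvx,rxy,svx,uxy
∂3: piv[dfrs,dfrv,dfsv,dfux,dmsu,dmsx,doru,drsu,drsv,fmru,fmry,fmuy,frsx,frsy,fruy,frvx,fsvx,orvx] rk=18  ker:frsv,mruy
b_2=(51−29)−18=4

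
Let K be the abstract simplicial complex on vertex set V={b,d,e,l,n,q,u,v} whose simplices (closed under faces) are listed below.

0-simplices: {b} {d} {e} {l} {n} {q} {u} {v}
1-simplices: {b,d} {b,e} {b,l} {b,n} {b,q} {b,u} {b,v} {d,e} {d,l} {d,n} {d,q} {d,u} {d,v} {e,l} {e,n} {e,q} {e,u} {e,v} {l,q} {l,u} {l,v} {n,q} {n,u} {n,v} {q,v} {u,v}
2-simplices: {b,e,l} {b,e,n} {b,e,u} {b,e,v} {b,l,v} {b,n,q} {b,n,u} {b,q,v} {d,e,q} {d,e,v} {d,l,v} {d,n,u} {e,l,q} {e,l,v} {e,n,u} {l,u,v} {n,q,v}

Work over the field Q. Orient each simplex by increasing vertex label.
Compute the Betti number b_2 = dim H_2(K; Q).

n_0=8 n_1=26 n_2=17  [Q]
∂1: piv[bd,be,bl,bn,bq,bu,bv] rk=7  ker:de,dl,dn,dq,du,dv,el,en,eq,eu,ev,lq,lu,lv,nq,nu,nv,qv,uv
∂2: piv[bel,ben,beu,bev,blv,bnq,bnu,bqv,deq,dev,dlv,dnu,elq,luv,nqv] rk=15  ker:elv,enu
b_2=(17−15)−0=2

b_2=2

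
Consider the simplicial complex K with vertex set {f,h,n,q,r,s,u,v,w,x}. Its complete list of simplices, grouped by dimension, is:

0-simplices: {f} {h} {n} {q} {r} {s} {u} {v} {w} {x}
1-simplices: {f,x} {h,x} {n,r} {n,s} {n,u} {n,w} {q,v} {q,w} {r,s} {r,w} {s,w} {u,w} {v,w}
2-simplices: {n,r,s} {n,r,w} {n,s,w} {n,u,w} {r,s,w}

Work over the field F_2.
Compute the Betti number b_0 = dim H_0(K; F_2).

n_0=10 n_1=13 n_2=5  [Z2]
∂1: piv[fx,hx,nr,ns,nu,nw,qv,qw] rk=8  ker:rs,rw,sw,uw,vw
∂2: piv[nrs,nrw,nsw,nuw] rk=4  ker:rsw
b_0=(10−0)−8=2

b_0=2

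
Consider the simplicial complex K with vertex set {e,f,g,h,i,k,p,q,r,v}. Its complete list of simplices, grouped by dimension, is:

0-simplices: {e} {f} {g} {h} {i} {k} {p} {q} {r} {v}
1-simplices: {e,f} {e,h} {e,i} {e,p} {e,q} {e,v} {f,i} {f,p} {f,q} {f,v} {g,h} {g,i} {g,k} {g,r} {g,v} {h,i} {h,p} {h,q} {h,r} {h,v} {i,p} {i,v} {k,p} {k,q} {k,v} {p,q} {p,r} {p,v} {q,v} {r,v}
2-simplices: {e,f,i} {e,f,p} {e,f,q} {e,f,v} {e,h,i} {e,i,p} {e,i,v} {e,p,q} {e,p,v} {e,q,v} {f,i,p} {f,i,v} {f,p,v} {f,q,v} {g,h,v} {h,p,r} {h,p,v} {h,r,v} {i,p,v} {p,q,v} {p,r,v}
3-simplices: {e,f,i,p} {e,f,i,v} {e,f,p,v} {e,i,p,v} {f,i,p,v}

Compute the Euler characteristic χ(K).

χ(K)=-4

n_0=10 n_1=30 n_2=21 n_3=5
χ=+10−30+21−5=-4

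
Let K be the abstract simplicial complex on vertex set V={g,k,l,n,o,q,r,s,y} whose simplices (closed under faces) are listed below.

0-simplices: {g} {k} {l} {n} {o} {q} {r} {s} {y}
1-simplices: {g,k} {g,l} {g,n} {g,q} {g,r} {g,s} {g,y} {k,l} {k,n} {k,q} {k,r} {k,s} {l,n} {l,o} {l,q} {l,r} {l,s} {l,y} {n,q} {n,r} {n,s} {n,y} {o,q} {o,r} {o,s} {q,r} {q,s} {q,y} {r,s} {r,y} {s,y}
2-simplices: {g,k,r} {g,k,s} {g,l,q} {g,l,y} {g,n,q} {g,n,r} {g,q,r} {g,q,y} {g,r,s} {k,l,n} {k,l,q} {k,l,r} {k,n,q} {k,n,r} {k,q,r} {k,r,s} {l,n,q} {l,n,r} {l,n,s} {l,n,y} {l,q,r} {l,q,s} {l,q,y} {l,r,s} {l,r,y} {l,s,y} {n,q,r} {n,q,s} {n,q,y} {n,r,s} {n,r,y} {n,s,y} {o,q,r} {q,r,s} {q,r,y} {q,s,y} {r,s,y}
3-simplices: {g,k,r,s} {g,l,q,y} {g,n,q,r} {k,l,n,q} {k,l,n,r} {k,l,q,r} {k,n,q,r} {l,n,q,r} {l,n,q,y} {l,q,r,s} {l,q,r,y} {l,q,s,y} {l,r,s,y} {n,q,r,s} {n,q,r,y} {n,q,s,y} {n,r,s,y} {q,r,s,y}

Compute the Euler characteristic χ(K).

χ(K)=-3

n_0=9 n_1=31 n_2=37 n_3=18
χ=+9−31+37−18=-3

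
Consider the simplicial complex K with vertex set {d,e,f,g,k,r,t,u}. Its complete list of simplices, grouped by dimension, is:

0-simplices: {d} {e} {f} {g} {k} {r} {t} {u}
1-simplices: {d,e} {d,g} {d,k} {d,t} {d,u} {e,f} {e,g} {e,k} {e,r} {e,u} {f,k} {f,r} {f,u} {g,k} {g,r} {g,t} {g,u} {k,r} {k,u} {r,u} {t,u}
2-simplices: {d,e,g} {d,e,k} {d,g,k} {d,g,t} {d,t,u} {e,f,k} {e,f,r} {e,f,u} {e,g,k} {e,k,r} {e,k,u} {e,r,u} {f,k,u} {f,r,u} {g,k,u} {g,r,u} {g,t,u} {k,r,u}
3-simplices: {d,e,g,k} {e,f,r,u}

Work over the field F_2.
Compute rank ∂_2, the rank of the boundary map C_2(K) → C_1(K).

rank∂_2=14

n_0=8 n_1=21 n_2=18 n_3=2  [Z2]
∂1: piv[de,dg,dk,dt,du,ef,er] rk=7  ker:eg,ek,eu,fk,fr,fu,gk,gr,gt,gu,kr,ku,ru,tu
∂2: piv[deg,dek,dgk,dgt,dtu,efk,efr,efu,ekr,eku,eru,gku,gru,gtu] rk=14  ker:egk,fku,fru,kru
∂3: piv[degk,efru] rk=2
rk∂_2=14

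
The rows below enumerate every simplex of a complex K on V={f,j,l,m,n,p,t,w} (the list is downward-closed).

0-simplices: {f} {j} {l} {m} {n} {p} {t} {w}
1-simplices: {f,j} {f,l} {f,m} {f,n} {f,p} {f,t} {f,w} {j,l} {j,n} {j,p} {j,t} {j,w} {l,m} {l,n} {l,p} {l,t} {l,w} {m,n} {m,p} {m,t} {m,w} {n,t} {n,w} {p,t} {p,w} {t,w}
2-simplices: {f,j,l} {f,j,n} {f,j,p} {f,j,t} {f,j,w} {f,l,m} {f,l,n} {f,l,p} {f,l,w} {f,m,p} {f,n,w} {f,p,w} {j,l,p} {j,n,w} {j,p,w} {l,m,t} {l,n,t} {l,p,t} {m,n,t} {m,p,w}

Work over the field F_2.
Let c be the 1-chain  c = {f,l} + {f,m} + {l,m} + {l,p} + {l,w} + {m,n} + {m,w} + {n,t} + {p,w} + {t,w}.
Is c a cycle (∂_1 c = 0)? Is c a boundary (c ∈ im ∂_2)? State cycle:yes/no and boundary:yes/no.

cycle:yes boundary:no

n_0=8 n_1=26 n_2=20  [Z2]
∂1: piv[fj,fl,fm,fn,fp,ft,fw] rk=7  ker:jl,jn,jp,jt,jw,lm,ln,lp,lt,lw,mn,mp,mt,mw,nt,nw,pt,pw,tw
∂2: piv[fjl,fjn,fjp,fjt,fjw,flm,fln,flp,flw,fmp,fnw,fpw,lmt,lnt,lpt,mnt,mpw] rk=17  ker:jlp,jnw,jpw
∂1c = 0
c vs im∂2: residual ≠ 0 ⇒ not boundary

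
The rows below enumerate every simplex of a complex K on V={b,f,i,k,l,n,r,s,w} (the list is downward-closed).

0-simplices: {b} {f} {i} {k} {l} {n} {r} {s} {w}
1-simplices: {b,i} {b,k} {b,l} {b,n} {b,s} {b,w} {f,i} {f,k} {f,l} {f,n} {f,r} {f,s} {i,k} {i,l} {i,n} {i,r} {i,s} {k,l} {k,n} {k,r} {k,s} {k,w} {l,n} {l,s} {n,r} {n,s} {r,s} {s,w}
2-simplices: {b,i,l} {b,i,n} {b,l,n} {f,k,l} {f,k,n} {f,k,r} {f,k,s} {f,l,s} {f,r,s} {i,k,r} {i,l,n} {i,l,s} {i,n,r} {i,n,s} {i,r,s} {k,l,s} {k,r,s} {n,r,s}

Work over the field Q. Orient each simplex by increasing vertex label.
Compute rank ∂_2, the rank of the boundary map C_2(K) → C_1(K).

rank∂_2=14

n_0=9 n_1=28 n_2=18  [Q]
∂1: piv[bi,bk,bl,bn,bs,bw,fi,fr] rk=8  ker:fk,fl,fn,fs,ik,il,in,ir,is,kl,kn,kr,ks,kw,ln,ls,nr,ns,rs,sw
∂2: piv[bil,bin,bln,fkl,fkn,fkr,fks,fls,frs,ikr,ils,inr,ins,irs] rk=14  ker:iln,kls,krs,nrs
rk∂_2=14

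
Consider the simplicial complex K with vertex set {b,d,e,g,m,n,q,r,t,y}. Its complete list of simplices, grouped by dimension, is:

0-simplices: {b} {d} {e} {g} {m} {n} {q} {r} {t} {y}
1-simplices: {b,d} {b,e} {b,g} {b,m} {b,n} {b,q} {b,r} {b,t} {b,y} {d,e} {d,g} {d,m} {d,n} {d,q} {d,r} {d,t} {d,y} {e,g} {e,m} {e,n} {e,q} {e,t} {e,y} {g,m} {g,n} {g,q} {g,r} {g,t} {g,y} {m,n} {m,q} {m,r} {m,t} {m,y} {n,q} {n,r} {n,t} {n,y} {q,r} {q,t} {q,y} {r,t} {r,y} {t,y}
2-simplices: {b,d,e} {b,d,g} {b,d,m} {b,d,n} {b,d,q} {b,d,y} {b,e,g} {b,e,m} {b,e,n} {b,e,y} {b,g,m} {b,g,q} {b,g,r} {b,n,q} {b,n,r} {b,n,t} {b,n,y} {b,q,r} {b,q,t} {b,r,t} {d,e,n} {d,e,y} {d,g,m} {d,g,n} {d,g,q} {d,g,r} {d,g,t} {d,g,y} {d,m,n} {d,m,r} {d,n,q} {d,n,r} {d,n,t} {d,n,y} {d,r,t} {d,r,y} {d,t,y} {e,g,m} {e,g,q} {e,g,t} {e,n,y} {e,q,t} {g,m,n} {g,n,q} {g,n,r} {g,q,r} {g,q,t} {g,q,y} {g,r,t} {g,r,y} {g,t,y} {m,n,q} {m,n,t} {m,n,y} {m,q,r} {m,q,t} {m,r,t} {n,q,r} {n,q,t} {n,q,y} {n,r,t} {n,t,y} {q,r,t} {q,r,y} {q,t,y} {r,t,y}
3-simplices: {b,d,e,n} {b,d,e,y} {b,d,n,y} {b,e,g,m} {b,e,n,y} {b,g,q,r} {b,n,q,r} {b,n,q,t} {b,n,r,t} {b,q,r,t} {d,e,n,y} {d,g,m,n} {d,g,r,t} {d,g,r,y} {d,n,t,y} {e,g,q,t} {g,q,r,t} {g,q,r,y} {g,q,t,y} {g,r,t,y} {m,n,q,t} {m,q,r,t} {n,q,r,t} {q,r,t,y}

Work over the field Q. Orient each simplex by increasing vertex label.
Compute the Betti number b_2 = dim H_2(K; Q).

b_2=10

n_0=10 n_1=44 n_2=66 n_3=24  [Q]
∂1: piv[bd,be,bg,bm,bn,bq,br,bt,by] rk=9  ker:de,dg,dm,dn,dq,dr,dt,dy,eg,em,en,eq,et,ey,gm,gn,gq,gr,gt,gy,mn,mq,mr,mt,my,nq,nr,nt,ny,qr,qt,qy,rt,ry,ty
∂2: piv[bde,bdg,bdm,bdn,bdq,bdy,beg,bem,ben,bey,bgm,bgq,bgr,bnq,bnr,bnt,bny,bqr,bqt,brt,dgn,dgr,dgt,dgy,dmn,dmr,dnt,dry,dty,egq,egt,gqy,mnq,mnt,mny] rk=35  ker:den,dey,dgm,dgq,dnq,dnr,dny,drt,egm,eny,eqt,gmn,gnq,gnr,gqr,gqt,grt,gry,gty,mqr,mqt,mrt,nqr,nqt,nqy,nrt,nty,qrt,qry,qty,rty
∂3: piv[bden,bdey,bdny,begm,beny,bgqr,bnqr,bnqt,bnrt,bqrt,dgmn,dgrt,dgry,dnty,egqt,gqrt,gqry,gqty,grty,mnqt,mqrt] rk=21  ker:deny,nqrt,qrty
b_2=(66−35)−21=10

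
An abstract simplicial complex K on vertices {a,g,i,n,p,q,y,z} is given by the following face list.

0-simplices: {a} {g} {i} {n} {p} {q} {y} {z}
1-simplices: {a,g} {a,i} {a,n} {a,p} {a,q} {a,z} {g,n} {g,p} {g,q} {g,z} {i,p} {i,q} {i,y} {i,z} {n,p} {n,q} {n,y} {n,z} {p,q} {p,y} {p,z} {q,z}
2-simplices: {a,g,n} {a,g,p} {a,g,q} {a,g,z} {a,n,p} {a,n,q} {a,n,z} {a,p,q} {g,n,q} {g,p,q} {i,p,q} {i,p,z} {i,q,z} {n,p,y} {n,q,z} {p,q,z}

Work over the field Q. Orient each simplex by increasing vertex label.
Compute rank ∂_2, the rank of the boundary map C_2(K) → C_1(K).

rank∂_2=13

n_0=8 n_1=22 n_2=16  [Q]
∂1: piv[ag,ai,an,ap,aq,az,iy] rk=7  ker:gn,gp,gq,gz,ip,iq,iz,np,nq,ny,nz,pq,py,pz,qz
∂2: piv[agn,agp,agq,agz,anp,anq,anz,apq,ipq,ipz,iqz,npy,nqz] rk=13  ker:gnq,gpq,pqz
rk∂_2=13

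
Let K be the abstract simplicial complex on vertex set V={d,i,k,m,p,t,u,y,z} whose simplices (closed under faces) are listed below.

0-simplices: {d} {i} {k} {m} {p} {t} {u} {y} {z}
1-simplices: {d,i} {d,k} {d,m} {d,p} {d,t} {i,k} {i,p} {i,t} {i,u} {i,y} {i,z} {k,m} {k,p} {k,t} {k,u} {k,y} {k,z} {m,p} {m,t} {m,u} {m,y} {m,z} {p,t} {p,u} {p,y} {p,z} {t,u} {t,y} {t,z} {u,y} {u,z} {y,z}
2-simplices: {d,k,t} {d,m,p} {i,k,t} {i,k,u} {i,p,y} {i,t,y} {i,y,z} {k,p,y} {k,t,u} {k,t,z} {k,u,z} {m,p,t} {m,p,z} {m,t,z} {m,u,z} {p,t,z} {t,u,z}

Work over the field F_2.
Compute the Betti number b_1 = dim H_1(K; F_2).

b_1=9

n_0=9 n_1=32 n_2=17  [Z2]
∂1: piv[di,dk,dm,dp,dt,iu,iy,iz] rk=8  ker:ik,ip,it,km,kp,kt,ku,ky,kz,mp,mt,mu,my,mz,pt,pu,py,pz,tu,ty,tz,uy,uz,yz
∂2: piv[dkt,dmp,ikt,iku,ipy,ity,iyz,kpy,ktu,ktz,kuz,mpt,mpz,mtz,muz] rk=15  ker:ptz,tuz
b_1=(32−8)−15=9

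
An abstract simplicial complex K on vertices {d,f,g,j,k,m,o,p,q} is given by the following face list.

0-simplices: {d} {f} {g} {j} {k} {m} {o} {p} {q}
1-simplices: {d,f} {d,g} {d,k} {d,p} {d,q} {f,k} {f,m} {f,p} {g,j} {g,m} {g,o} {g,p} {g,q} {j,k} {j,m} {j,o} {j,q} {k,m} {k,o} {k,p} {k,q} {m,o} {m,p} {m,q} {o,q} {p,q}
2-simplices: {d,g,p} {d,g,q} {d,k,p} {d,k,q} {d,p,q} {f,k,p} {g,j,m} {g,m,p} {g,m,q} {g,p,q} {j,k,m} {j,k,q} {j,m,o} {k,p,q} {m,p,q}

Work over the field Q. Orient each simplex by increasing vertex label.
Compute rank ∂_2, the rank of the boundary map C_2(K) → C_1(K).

rank∂_2=12

n_0=9 n_1=26 n_2=15  [Q]
∂1: piv[df,dg,dk,dp,dq,fm,gj,go] rk=8  ker:fk,fp,gm,gp,gq,jk,jm,jo,jq,km,ko,kp,kq,mo,mp,mq,oq,pq
∂2: piv[dgp,dgq,dkp,dkq,dpq,fkp,gjm,gmp,gmq,jkm,jkq,jmo] rk=12  ker:gpq,kpq,mpq
rk∂_2=12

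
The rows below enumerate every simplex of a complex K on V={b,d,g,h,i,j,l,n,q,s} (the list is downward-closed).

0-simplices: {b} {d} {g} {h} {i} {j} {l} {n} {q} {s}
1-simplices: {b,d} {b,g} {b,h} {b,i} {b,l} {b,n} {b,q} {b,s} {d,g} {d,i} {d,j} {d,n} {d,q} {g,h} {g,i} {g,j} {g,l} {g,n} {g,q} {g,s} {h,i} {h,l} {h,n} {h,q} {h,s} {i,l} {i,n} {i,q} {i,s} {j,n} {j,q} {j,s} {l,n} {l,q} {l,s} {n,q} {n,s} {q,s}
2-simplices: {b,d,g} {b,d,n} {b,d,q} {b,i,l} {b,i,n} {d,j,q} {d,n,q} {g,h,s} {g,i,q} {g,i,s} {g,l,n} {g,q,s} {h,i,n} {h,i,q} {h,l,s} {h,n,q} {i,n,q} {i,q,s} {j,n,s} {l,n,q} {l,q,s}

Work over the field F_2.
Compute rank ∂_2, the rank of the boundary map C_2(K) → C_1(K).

n_0=10 n_1=38 n_2=21  [Z2]
∂1: piv[bd,bg,bh,bi,bl,bn,bq,bs,dj] rk=9  ker:dg,di,dn,dq,gh,gi,gj,gl,gn,gq,gs,hi,hl,hn,hq,hs,il,in,iq,is,jn,jq,js,ln,lq,ls,nq,ns,qs
∂2: piv[bdg,bdn,bdq,bil,bin,djq,dnq,ghs,giq,gis,gln,gqs,hin,hiq,hls,hnq,jns,lnq,lqs] rk=19  ker:inq,iqs
rk∂_2=19

rank∂_2=19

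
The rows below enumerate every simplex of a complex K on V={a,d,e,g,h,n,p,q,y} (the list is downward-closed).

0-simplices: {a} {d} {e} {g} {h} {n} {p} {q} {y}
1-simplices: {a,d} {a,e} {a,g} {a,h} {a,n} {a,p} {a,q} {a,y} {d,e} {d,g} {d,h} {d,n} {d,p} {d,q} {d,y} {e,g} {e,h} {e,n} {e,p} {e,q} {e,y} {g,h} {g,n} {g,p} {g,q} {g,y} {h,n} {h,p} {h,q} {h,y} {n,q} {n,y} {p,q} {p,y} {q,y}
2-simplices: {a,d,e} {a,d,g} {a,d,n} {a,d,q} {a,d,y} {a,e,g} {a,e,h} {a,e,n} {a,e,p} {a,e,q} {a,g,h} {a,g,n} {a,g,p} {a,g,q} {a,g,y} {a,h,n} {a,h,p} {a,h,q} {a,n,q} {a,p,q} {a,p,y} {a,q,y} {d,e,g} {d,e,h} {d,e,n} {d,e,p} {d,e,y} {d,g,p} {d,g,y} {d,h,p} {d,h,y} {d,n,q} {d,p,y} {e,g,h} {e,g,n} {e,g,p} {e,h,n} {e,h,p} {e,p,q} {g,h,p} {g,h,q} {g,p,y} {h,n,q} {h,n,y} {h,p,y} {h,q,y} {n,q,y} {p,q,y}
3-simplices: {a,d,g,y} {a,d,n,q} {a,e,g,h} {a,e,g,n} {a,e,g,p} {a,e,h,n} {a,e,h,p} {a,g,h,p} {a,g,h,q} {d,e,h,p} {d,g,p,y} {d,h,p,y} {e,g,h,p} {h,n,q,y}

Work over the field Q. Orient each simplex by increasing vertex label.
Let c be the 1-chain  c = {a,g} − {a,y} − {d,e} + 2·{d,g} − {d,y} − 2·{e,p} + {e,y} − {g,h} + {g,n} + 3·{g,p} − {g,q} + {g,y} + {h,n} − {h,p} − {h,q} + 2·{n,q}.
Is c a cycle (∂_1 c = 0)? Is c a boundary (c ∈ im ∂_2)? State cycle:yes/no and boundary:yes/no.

cycle:yes boundary:yes

n_0=9 n_1=35 n_2=48 n_3=14  [Q]
∂1: piv[ad,ae,ag,ah,an,ap,aq,ay] rk=8  ker:de,dg,dh,dn,dp,dq,dy,eg,eh,en,ep,eq,ey,gh,gn,gp,gq,gy,hn,hp,hq,hy,nq,ny,pq,py,qy
∂2: piv[ade,adg,adn,adq,ady,aeg,aeh,aen,aep,aeq,agh,agn,agp,agq,agy,ahn,ahp,ahq,anq,apq,apy,aqy,deh,dep,dey,dhy,hny] rk=27  ker:deg,den,dgp,dgy,dhp,dnq,dpy,egh,egn,egp,ehn,ehp,epq,ghp,ghq,gpy,hnq,hpy,hqy,nqy,pqy
∂3: piv[adgy,adnq,aegh,aegn,aegp,aehn,aehp,aghp,aghq,dehp,dgpy,dhpy,hnqy] rk=13  ker:eghp
∂1c = 0
c vs im∂2: reduces to 0 ⇒ boundary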